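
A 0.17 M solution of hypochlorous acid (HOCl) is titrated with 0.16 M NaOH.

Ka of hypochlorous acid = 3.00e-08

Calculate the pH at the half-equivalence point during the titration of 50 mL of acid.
pH = pKa = 7.52

At the half-equivalence point, [HA] = [A⁻], so by Henderson–Hasselbalch pH = pKa + log(1) = pKa.
pKa = −log(3.00e-08) = 7.52.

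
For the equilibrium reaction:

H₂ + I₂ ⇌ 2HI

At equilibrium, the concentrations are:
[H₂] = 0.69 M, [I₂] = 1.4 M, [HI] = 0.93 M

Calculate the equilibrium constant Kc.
K_c = 0.8953

Kc = ([HI]^2) / ([H₂] × [I₂])
   = ((0.93)^2) / ((0.69)·(1.4))
   = 0.8649 / 0.966 = 0.8953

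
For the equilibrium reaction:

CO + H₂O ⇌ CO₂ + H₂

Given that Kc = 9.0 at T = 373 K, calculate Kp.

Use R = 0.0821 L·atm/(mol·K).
K_p = 9.0000

Δn = (moles gaseous products) − (moles gaseous reactants) = 0
T = 373 K; RT = 0.0821 × 373 = 30.6233
Kp = Kc·(RT)^Δn = 9.0 × (30.6233)^0 = 9.0 × 1 = 9.0000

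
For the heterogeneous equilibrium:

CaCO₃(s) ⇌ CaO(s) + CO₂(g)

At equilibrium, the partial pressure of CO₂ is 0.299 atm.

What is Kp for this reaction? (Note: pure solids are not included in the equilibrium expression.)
K_p = 0.299

Solids (CaCO₃, CaO) have activity 1 and are excluded.
Kp = P(CO₂) = 0.299.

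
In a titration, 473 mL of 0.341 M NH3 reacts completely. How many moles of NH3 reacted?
Moles = Molarity × Volume (L)
Moles = 0.341 M × 0.473 L = 0.1613 mol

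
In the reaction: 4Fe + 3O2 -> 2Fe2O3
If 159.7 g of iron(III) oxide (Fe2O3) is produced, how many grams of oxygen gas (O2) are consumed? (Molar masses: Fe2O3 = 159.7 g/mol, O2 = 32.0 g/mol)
Moles of Fe2O3 = 159.7 g ÷ 159.7 g/mol = 1 mol
Mole ratio: 3 mol O2 / 2 mol Fe2O3
Moles of O2 = 1 × (3/2) = 1.5 mol
Mass of O2 = 1.5 mol × 32.0 g/mol = 48 g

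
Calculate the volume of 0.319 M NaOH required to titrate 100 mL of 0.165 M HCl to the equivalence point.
V_{base} = 51.7 mL

At equivalence: moles acid = moles base.
moles HCl = 0.165 M × 0.1 L = 0.0165 mol
V_NaOH = 0.0165 mol ÷ 0.319 M = 0.05172 L = 51.7 mL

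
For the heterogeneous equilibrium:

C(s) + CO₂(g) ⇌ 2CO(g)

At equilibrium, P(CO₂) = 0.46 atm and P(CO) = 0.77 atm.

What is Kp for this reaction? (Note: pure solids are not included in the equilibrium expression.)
K_p = 1.289

Solid C is excluded.
Kp = P(CO)²/P(CO₂) = (0.77)²/0.46 = 0.5929/0.46 = 1.289.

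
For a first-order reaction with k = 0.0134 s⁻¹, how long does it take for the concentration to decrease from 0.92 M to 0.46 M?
51.73 s

From ln[A] = ln[A]₀ - k·t: t = ln([A]₀/[A])/k = ln(0.92/0.46)/0.0134 = ln(2.0000)/0.0134 = 0.6931/0.0134 = 51.73 s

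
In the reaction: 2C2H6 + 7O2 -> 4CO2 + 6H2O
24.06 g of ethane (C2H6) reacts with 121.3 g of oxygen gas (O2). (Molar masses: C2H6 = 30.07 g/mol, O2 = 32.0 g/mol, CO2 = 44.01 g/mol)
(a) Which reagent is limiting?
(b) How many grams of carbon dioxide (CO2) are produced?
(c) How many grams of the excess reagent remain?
(a) C2H6, (b) 70.43 g, (c) 31.69 g

Moles of C2H6 = 24.06 g ÷ 30.07 g/mol = 0.800133 mol
Moles of O2 = 121.3 g ÷ 32.0 g/mol = 3.79062 mol
Moles ÷ coefficient: C2H6: 0.800133/2 = 0.4001, O2: 3.79062/7 = 0.5415
(a) C2H6 has the smaller value, so C2H6 is the limiting reagent.
(b) Moles of CO2 = 0.800133 mol C2H6 × (4/2) = 1.60027 mol; mass = 1.60027 mol × 44.01 g/mol = 70.43 g
(c) O2 consumed = 0.800133 × (7/2) = 2.80047 mol; remaining = 3.79062 − 2.80047 = 0.990159 mol; mass = 0.990159 mol × 32.0 g/mol = 31.69 g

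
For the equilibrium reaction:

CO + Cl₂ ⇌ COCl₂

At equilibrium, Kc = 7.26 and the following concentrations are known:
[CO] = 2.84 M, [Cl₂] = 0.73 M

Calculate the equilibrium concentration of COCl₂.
[COCl₂] = 15.0514 M

Kc = ([COCl₂]) / ([CO] × [Cl₂]) = 7.26
[COCl₂]^1 = Kc · (reactant terms)/(other product terms) = 7.26 · 2.0732 / 1 = 15.051
[COCl₂] = 15.0514 M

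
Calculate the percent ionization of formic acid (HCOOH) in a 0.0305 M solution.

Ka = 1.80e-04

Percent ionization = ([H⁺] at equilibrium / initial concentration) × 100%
Percent ionization = 7.39%

Let x = [H⁺]. Ka = x²/(C - x) ⇒ x² + (1.80e-04)x - (1.80e-04)(0.0305) = 0. x = 2.2548e-03. Percent = (2.2548e-03/0.0305) × 100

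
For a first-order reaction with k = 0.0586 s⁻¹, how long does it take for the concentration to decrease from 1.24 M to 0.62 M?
11.83 s

From ln[A] = ln[A]₀ - k·t: t = ln([A]₀/[A])/k = ln(1.24/0.62)/0.0586 = ln(2.0000)/0.0586 = 0.6931/0.0586 = 11.83 s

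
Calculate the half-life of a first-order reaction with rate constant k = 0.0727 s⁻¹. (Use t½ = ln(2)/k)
9.53 s

t½ = ln(2)/k = 0.6931/0.0727 = 9.53 s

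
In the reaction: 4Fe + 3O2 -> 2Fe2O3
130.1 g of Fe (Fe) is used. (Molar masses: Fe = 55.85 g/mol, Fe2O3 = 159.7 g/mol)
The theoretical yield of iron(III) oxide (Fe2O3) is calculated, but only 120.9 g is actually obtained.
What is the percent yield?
Moles of Fe = 130.1 g ÷ 55.85 g/mol = 2.32945 mol
Mole ratio: 2 mol Fe2O3 / 4 mol Fe
Moles of Fe2O3 = 2.32945 × (2/4) = 1.16473 mol
Theoretical yield = 1.16473 mol × 159.7 g/mol = 186.01 g
Actual yield = 120.9 g
Percent yield = (120.9 / 186.01) × 100% = 65.0%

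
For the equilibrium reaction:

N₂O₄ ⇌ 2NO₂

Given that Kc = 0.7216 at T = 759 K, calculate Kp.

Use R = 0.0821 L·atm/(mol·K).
K_p = 44.9657

Δn = (moles gaseous products) − (moles gaseous reactants) = 1
T = 759 K; RT = 0.0821 × 759 = 62.3139
Kp = Kc·(RT)^Δn = 0.7216 × (62.3139)^1 = 0.7216 × 62.3139 = 44.9657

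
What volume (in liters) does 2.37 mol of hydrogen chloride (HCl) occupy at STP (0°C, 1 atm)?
At STP, 1 mol of gas occupies 22.4 L
Volume = 2.37 mol × 22.4 L/mol = 53.09 L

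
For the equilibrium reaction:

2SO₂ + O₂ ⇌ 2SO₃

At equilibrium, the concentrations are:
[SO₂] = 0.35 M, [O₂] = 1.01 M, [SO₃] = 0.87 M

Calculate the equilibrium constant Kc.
K_c = 6.1176

Kc = ([SO₃]^2) / ([SO₂]^2 × [O₂])
   = ((0.87)^2) / ((0.35)^2·(1.01))
   = 0.7569 / 0.12372 = 6.1176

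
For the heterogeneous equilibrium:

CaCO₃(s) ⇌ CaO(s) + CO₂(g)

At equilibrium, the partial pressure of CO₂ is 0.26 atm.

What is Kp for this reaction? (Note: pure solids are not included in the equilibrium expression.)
K_p = 0.26

Solids (CaCO₃, CaO) have activity 1 and are excluded.
Kp = P(CO₂) = 0.26.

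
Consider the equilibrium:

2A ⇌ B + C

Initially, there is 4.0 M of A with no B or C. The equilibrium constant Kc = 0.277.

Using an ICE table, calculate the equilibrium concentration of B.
[B] = 1.026 M

ICE: [A] = 4.0 − 2x, [B] = [C] = x.
Kc = x²/(4.0 − 2x)² = 0.277 ⇒ √Kc = x/(4.0 − 2x).
x = √0.277·4.0/(1 + 2√0.277) = 0.52631·4.0/2.0526 = 1.0256.
[B] = x = 1.026 M.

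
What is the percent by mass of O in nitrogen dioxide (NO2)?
Mass of O in formula = 16.0 × 2 = 32 g/mol
Molar mass = 46.01 g/mol
% O = (32/46.01) × 100% = 69.55%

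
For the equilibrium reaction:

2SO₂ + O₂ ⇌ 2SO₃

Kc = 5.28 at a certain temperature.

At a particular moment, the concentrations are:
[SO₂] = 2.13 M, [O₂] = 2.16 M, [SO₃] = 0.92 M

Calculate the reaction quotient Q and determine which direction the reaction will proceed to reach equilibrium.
Q = 0.086, Q < K, reaction proceeds forward (toward products)

Q = ([SO₃]^2) / ([SO₂]^2 × [O₂])
  = ((0.92)^2) / ((2.13)^2·(2.16)) = 0.8464/9.7997 = 0.08637
Since Q = 0.08637 < Kc = 5.28, the reaction proceeds forward (toward products) to reach equilibrium.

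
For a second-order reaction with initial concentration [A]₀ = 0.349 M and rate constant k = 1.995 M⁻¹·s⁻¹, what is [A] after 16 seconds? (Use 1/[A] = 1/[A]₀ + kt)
0.0287 M

1/[A] = 1/[A]₀ + k·t = 1/0.349 + (1.995)·(16) = 2.8653 + 31.9200 = 34.7853
[A] = 1/34.7853 = 0.0287 M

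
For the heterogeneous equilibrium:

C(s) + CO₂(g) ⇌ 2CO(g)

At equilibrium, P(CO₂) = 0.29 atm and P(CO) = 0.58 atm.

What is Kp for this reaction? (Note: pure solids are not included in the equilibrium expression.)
K_p = 1.160

Solid C is excluded.
Kp = P(CO)²/P(CO₂) = (0.58)²/0.29 = 0.3364/0.29 = 1.160.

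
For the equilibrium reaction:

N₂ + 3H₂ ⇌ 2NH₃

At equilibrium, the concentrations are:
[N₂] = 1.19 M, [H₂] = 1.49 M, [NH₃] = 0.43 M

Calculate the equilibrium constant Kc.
K_c = 0.0470

Kc = ([NH₃]^2) / ([N₂] × [H₂]^3)
   = ((0.43)^2) / ((1.19)·(1.49)^3)
   = 0.1849 / 3.9365 = 0.0470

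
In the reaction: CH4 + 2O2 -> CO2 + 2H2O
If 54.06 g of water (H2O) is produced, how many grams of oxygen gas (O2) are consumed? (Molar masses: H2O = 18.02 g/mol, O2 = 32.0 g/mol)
Moles of H2O = 54.06 g ÷ 18.02 g/mol = 3 mol
Mole ratio: 2 mol O2 / 2 mol H2O
Moles of O2 = 3 × (2/2) = 3 mol
Mass of O2 = 3 mol × 32.0 g/mol = 96 g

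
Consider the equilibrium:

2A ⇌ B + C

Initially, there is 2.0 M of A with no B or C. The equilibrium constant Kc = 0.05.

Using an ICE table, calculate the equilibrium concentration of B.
[B] = 0.309 M

ICE: [A] = 2.0 − 2x, [B] = [C] = x.
Kc = x²/(2.0 − 2x)² = 0.05 ⇒ √Kc = x/(2.0 − 2x).
x = √0.05·2.0/(1 + 2√0.05) = 0.22361·2.0/1.4472 = 0.30902.
[B] = x = 0.309 M.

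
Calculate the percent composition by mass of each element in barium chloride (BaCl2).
Ba: 65.95%, Cl: 34.05%

Molar mass of BaCl2 = 208.23 g/mol
% Ba = (1 × 137.33) / 208.23 × 100% = 137.33 / 208.23 × 100% = 65.95%
% Cl = (2 × 35.45) / 208.23 × 100% = 70.9 / 208.23 × 100% = 34.05%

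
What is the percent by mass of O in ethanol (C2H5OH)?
Mass of O in formula = 16.0 × 1 = 16 g/mol
Molar mass = 46.07 g/mol
% O = (16/46.07) × 100% = 34.73%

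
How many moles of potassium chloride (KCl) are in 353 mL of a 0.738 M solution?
Moles = Molarity × Volume (L)
Moles = 0.738 M × 0.353 L = 0.2605 mol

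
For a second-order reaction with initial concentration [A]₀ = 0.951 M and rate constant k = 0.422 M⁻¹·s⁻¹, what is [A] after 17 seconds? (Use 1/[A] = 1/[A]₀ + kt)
0.1216 M

1/[A] = 1/[A]₀ + k·t = 1/0.951 + (0.422)·(17) = 1.0515 + 7.1740 = 8.2255
[A] = 1/8.2255 = 0.1216 M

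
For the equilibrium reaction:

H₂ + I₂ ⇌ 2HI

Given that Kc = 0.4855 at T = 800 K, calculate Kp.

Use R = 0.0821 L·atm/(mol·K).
K_p = 0.4855

Δn = (moles gaseous products) − (moles gaseous reactants) = 0
T = 800 K; RT = 0.0821 × 800 = 65.68
Kp = Kc·(RT)^Δn = 0.4855 × (65.68)^0 = 0.4855 × 1 = 0.4855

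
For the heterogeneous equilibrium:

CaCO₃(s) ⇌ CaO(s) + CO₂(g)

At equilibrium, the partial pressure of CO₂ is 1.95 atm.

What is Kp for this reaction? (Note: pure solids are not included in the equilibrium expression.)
K_p = 1.95

Solids (CaCO₃, CaO) have activity 1 and are excluded.
Kp = P(CO₂) = 1.95.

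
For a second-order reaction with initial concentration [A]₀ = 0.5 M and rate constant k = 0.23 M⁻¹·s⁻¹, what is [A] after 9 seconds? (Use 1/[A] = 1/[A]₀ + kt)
0.2457 M

1/[A] = 1/[A]₀ + k·t = 1/0.5 + (0.23)·(9) = 2.0000 + 2.0700 = 4.0700
[A] = 1/4.0700 = 0.2457 M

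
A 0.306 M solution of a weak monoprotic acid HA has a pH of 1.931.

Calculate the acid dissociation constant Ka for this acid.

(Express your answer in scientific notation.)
K_a = 4.67e-04

[H⁺] = 10^(−pH) = 10^(−1.931) = 1.172e-02 M. For HA ⇌ H⁺ + A⁻, Ka = x²/(C − x) = (1.172e-02)²/(0.306 − 1.172e-02) = 4.67e-04.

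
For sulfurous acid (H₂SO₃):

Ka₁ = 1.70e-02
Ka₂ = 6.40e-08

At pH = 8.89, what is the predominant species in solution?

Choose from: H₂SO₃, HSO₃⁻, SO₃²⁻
SO₃²⁻

pKa1 = 1.77, pKa2 = 7.19. Each pKa is the crossover between adjacent species; pH = 8.89 lies in the region where SO₃²⁻ predominates.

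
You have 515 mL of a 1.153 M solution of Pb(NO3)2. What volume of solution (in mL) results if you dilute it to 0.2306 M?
Using M₁V₁ = M₂V₂:
1.153 × 515 = 0.2306 × V₂
V₂ = (1.153 × 515) / 0.2306 = 2575 mL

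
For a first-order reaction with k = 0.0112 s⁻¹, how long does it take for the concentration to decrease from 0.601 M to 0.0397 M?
242.61 s

From ln[A] = ln[A]₀ - k·t: t = ln([A]₀/[A])/k = ln(0.601/0.0397)/0.0112 = ln(15.1385)/0.0112 = 2.7172/0.0112 = 242.61 s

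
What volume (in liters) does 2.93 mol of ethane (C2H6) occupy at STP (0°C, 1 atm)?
At STP, 1 mol of gas occupies 22.4 L
Volume = 2.93 mol × 22.4 L/mol = 65.63 L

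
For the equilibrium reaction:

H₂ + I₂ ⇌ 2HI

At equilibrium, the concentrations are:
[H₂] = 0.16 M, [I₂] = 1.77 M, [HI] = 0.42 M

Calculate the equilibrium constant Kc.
K_c = 0.6229

Kc = ([HI]^2) / ([H₂] × [I₂])
   = ((0.42)^2) / ((0.16)·(1.77))
   = 0.1764 / 0.2832 = 0.6229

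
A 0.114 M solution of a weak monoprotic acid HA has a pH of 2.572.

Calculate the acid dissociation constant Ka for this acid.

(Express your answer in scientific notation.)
K_a = 6.45e-05

[H⁺] = 10^(−pH) = 10^(−2.572) = 2.679e-03 M. For HA ⇌ H⁺ + A⁻, Ka = x²/(C − x) = (2.679e-03)²/(0.114 − 2.679e-03) = 6.45e-05.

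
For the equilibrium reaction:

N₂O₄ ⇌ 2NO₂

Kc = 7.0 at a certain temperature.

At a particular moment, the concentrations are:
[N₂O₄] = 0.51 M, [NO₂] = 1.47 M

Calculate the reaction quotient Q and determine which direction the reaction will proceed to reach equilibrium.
Q = 4.237, Q < K, reaction proceeds forward (toward products)

Q = ([NO₂]^2) / ([N₂O₄])
  = ((1.47)^2) / ((0.51)) = 2.1609/0.51 = 4.237
Since Q = 4.237 < Kc = 7.0, the reaction proceeds forward (toward products) to reach equilibrium.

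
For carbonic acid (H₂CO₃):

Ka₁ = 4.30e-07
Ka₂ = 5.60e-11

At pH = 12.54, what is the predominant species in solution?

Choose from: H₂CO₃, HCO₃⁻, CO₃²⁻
CO₃²⁻

pKa1 = 6.37, pKa2 = 10.25. Each pKa is the crossover between adjacent species; pH = 12.54 lies in the region where CO₃²⁻ predominates.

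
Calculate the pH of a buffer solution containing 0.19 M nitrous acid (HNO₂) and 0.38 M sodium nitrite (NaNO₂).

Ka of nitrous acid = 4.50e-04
pH = 3.65

pKa = -log(4.50e-04) = 3.35. pH = pKa + log([A⁻]/[HA]) = 3.35 + log(0.38/0.19)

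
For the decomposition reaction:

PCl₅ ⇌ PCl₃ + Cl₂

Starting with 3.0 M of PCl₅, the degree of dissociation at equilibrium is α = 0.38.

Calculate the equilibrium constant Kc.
K_c = 0.6987

x = α·[A]₀ = 0.38 × 3.0 = 1.14 M dissociated.
At eq: [PCl₅] = 3.0 − 1.14 = 1.86 M; [PCl₃] = [Cl₂] = x = 1.14 M.
Kc = [PCl₃][Cl₂]/[PCl₅] = (1.14)²/1.86 = 0.6987.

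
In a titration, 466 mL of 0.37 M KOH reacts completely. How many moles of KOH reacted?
Moles = Molarity × Volume (L)
Moles = 0.37 M × 0.466 L = 0.1724 mol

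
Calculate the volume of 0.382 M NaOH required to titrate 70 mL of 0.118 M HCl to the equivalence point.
V_{base} = 21.6 mL

At equivalence: moles acid = moles base.
moles HCl = 0.118 M × 0.07 L = 0.00826 mol
V_NaOH = 0.00826 mol ÷ 0.382 M = 0.02162 L = 21.6 mL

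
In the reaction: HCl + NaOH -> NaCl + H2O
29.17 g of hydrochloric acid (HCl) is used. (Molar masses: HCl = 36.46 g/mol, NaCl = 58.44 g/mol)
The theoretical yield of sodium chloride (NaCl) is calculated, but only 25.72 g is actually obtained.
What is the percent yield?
Moles of HCl = 29.17 g ÷ 36.46 g/mol = 0.800055 mol
Mole ratio: 1 mol NaCl / 1 mol HCl
Moles of NaCl = 0.800055 × (1/1) = 0.800055 mol
Theoretical yield = 0.800055 mol × 58.44 g/mol = 46.755 g
Actual yield = 25.72 g
Percent yield = (25.72 / 46.755) × 100% = 55.0%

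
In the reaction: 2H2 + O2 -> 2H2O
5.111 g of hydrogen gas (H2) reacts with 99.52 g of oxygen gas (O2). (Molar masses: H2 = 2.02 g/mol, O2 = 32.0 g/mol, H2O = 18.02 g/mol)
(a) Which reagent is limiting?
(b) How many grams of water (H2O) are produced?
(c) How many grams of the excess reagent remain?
(a) H2, (b) 45.59 g, (c) 59.04 g

Moles of H2 = 5.111 g ÷ 2.02 g/mol = 2.5302 mol
Moles of O2 = 99.52 g ÷ 32.0 g/mol = 3.11 mol
Moles ÷ coefficient: H2: 2.5302/2 = 1.265, O2: 3.11/1 = 3.11
(a) H2 has the smaller value, so H2 is the limiting reagent.
(b) Moles of H2O = 2.5302 mol H2 × (2/2) = 2.5302 mol; mass = 2.5302 mol × 18.02 g/mol = 45.59 g
(c) O2 consumed = 2.5302 × (1/2) = 1.2651 mol; remaining = 3.11 − 1.2651 = 1.8449 mol; mass = 1.8449 mol × 32.0 g/mol = 59.04 g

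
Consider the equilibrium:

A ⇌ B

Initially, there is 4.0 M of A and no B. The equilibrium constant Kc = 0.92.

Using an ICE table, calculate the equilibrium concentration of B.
[B] = 1.917 M

ICE: [A] = 4.0 − x, [B] = x.
Kc = x/(4.0 − x) = 0.92 ⇒ x = 0.92·4.0/(1 + 0.92) = 3.68/1.92 = 1.917.
[B] = x = 1.917 M.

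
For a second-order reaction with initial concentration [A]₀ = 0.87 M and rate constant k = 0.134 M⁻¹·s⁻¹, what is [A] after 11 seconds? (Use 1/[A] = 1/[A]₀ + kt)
0.3812 M

1/[A] = 1/[A]₀ + k·t = 1/0.87 + (0.134)·(11) = 1.1494 + 1.4740 = 2.6234
[A] = 1/2.6234 = 0.3812 M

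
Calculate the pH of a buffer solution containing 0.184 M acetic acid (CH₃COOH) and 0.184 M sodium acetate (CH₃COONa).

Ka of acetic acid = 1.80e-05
pH = 4.74

pKa = -log(1.80e-05) = 4.74. pH = pKa + log([A⁻]/[HA]) = 4.74 + log(0.184/0.184)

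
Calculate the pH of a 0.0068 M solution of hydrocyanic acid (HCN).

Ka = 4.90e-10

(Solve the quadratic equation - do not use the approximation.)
pH = 5.74

x² + Ka×x - Ka×C = 0. Using quadratic formula: [H⁺] = 1.8251e-06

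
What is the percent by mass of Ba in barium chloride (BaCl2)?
Mass of Ba in formula = 137.33 × 1 = 137.33 g/mol
Molar mass = 208.23 g/mol
% Ba = (137.33/208.23) × 100% = 65.95%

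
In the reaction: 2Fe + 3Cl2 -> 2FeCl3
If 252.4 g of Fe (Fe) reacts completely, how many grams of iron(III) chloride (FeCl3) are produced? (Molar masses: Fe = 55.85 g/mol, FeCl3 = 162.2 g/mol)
Moles of Fe = 252.4 g ÷ 55.85 g/mol = 4.51925 mol
Mole ratio: 2 mol FeCl3 / 2 mol Fe
Moles of FeCl3 = 4.51925 × (2/2) = 4.51925 mol
Mass of FeCl3 = 4.51925 mol × 162.2 g/mol = 733 g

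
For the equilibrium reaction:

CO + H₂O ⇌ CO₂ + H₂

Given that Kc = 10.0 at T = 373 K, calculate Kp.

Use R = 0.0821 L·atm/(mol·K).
K_p = 10.0000

Δn = (moles gaseous products) − (moles gaseous reactants) = 0
T = 373 K; RT = 0.0821 × 373 = 30.6233
Kp = Kc·(RT)^Δn = 10.0 × (30.6233)^0 = 10.0 × 1 = 10.0000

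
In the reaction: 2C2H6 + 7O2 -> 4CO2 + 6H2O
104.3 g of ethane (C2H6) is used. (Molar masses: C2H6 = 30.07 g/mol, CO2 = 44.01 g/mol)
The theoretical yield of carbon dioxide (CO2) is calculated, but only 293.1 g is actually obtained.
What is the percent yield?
Moles of C2H6 = 104.3 g ÷ 30.07 g/mol = 3.46857 mol
Mole ratio: 4 mol CO2 / 2 mol C2H6
Moles of CO2 = 3.46857 × (4/2) = 6.93715 mol
Theoretical yield = 6.93715 mol × 44.01 g/mol = 305.3 g
Actual yield = 293.1 g
Percent yield = (293.1 / 305.3) × 100% = 96.0%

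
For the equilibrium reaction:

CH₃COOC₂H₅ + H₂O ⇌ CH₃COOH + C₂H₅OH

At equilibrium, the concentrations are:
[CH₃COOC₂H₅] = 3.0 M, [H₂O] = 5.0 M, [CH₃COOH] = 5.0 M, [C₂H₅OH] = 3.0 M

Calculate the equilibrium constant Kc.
K_c = 1.0000

Kc = ([CH₃COOH] × [C₂H₅OH]) / ([CH₃COOC₂H₅] × [H₂O])
   = ((5.0)·(3.0)) / ((3.0)·(5.0))
   = 15 / 15 = 1.0000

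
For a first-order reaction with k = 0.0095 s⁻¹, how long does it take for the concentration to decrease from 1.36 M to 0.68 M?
72.96 s

From ln[A] = ln[A]₀ - k·t: t = ln([A]₀/[A])/k = ln(1.36/0.68)/0.0095 = ln(2.0000)/0.0095 = 0.6931/0.0095 = 72.96 s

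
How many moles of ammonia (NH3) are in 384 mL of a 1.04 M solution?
Moles = Molarity × Volume (L)
Moles = 1.04 M × 0.384 L = 0.3994 mol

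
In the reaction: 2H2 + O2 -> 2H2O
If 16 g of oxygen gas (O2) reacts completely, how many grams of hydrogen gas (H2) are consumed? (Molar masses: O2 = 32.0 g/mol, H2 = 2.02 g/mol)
Moles of O2 = 16 g ÷ 32.0 g/mol = 0.5 mol
Mole ratio: 2 mol H2 / 1 mol O2
Moles of H2 = 0.5 × (2/1) = 1 mol
Mass of H2 = 1 mol × 2.02 g/mol = 2.02 g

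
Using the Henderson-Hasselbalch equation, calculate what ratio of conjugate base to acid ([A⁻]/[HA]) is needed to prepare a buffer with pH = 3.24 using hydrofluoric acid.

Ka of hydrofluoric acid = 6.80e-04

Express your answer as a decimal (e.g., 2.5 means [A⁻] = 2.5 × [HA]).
[A⁻]/[HA] = 1.182

pKa = −log(6.80e-04) = 3.1675. pH = pKa + log([A⁻]/[HA]). 3.24 = 3.1675 + log(ratio). log(ratio) = 3.24 − 3.1675 = 0.0725. ratio = 10^(0.0725) = 1.182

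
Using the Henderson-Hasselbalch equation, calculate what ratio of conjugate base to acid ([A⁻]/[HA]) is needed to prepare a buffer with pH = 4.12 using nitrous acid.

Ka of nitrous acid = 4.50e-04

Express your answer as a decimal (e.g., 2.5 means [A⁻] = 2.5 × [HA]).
[A⁻]/[HA] = 5.932

pKa = −log(4.50e-04) = 3.3468. pH = pKa + log([A⁻]/[HA]). 4.12 = 3.3468 + log(ratio). log(ratio) = 4.12 − 3.3468 = 0.7732. ratio = 10^(0.7732) = 5.932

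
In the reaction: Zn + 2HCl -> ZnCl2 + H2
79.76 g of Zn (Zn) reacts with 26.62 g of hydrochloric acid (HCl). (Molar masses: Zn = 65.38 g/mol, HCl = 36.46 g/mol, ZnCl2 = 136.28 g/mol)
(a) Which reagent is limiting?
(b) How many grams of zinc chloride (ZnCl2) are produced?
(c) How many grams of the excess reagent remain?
(a) HCl, (b) 49.75 g, (c) 55.89 g

Moles of Zn = 79.76 g ÷ 65.38 g/mol = 1.21994 mol
Moles of HCl = 26.62 g ÷ 36.46 g/mol = 0.730115 mol
Moles ÷ coefficient: Zn: 1.21994/1 = 1.22, HCl: 0.730115/2 = 0.3651
(a) HCl has the smaller value, so HCl is the limiting reagent.
(b) Moles of ZnCl2 = 0.730115 mol HCl × (1/2) = 0.365058 mol; mass = 0.365058 mol × 136.28 g/mol = 49.75 g
(c) Zn consumed = 0.730115 × (1/2) = 0.365058 mol; remaining = 1.21994 − 0.365058 = 0.854887 mol; mass = 0.854887 mol × 65.38 g/mol = 55.89 g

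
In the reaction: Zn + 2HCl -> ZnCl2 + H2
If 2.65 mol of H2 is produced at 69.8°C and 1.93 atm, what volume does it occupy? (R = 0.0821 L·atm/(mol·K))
T = 69.8°C + 273.15 = 342.95 K
V = nRT/P = (2.65 × 0.0821 × 342.95) / 1.93
V = 38.66 L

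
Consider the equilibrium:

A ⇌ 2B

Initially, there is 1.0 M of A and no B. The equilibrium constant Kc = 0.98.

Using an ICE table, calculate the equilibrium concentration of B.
[B] = 0.775 M

ICE: [A] = 1.0 − x, [B] = 2x.
Kc = (2x)²/(1.0 − x) = 0.98 ⇒ 4x² + 0.98x − 0.98 = 0.
x = (−0.98 + √(0.98² + 4·4·0.98))/(2·4) = (−0.98 + √16.64)/8 = 0.38741.
[B] = 2x = 0.775 M.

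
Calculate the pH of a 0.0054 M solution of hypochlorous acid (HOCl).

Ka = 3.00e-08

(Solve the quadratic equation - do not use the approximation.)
pH = 4.90

x² + Ka×x - Ka×C = 0. Using quadratic formula: [H⁺] = 1.2713e-05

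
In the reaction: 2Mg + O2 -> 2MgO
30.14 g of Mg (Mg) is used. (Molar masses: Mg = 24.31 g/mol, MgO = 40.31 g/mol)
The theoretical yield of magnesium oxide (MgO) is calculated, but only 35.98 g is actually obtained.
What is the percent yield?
Moles of Mg = 30.14 g ÷ 24.31 g/mol = 1.23982 mol
Mole ratio: 2 mol MgO / 2 mol Mg
Moles of MgO = 1.23982 × (2/2) = 1.23982 mol
Theoretical yield = 1.23982 mol × 40.31 g/mol = 49.977 g
Actual yield = 35.98 g
Percent yield = (35.98 / 49.977) × 100% = 72.0%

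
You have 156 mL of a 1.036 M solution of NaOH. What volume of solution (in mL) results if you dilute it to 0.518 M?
Using M₁V₁ = M₂V₂:
1.036 × 156 = 0.518 × V₂
V₂ = (1.036 × 156) / 0.518 = 312 mL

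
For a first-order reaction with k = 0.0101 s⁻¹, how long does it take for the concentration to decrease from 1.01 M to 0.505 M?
68.63 s

From ln[A] = ln[A]₀ - k·t: t = ln([A]₀/[A])/k = ln(1.01/0.505)/0.0101 = ln(2.0000)/0.0101 = 0.6931/0.0101 = 68.63 s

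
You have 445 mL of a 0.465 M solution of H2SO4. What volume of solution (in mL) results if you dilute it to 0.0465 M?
Using M₁V₁ = M₂V₂:
0.465 × 445 = 0.0465 × V₂
V₂ = (0.465 × 445) / 0.0465 = 4450 mL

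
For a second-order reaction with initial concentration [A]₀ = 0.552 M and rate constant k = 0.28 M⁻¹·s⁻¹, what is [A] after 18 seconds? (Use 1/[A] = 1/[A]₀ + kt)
0.1460 M

1/[A] = 1/[A]₀ + k·t = 1/0.552 + (0.28)·(18) = 1.8116 + 5.0400 = 6.8516
[A] = 1/6.8516 = 0.1460 M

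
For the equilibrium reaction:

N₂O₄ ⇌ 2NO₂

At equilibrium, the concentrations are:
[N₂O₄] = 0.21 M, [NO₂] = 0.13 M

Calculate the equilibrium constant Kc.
K_c = 0.0805

Kc = ([NO₂]^2) / ([N₂O₄])
   = ((0.13)^2) / ((0.21))
   = 0.0169 / 0.21 = 0.0805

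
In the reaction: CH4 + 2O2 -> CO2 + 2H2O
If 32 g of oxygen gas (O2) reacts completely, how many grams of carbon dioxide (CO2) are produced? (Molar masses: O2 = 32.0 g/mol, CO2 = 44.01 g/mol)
Moles of O2 = 32 g ÷ 32.0 g/mol = 1 mol
Mole ratio: 1 mol CO2 / 2 mol O2
Moles of CO2 = 1 × (1/2) = 0.5 mol
Mass of CO2 = 0.5 mol × 44.01 g/mol = 22 g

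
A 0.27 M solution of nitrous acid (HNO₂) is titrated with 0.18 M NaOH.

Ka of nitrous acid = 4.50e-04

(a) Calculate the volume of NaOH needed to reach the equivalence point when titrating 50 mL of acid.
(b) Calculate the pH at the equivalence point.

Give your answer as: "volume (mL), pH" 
V = 75.0 mL, pH = 8.19

(a) At equivalence: moles acid = moles base.
moles acid = 0.27 × 0.05 = 0.0135 mol; V_NaOH = 0.0135/0.18 = 0.075 L = 75.0 mL.
(b) At equivalence, all acid → conjugate base A⁻ at [A⁻] = 0.0135/0.125 = 0.108 M.
Kb = Kw/Ka = 1.0e-14/4.50e-04 = 2.222e-11; [OH⁻] = √(Kb·[A⁻]) = 1.549e-06; pOH = 5.81; pH = 14 − pOH = 8.19.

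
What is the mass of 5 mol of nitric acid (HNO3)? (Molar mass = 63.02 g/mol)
Mass = 5 mol × 63.02 g/mol = 315.1 g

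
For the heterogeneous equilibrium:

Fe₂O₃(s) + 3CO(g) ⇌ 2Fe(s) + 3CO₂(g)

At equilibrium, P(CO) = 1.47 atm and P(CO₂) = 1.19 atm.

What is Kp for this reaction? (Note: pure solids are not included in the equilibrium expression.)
K_p = 0.531

Solids (Fe₂O₃, Fe) are excluded.
Kp = P(CO₂)³/P(CO)³ = (1.19)³/(1.47)³ = 1.685/3.177 = 0.531.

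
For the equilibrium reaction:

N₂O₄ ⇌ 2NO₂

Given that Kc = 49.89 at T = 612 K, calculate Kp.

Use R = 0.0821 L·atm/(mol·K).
K_p = 2.51e+03

Δn = (moles gaseous products) − (moles gaseous reactants) = 1
T = 612 K; RT = 0.0821 × 612 = 50.2452
Kp = Kc·(RT)^Δn = 49.89 × (50.2452)^1 = 49.89 × 50.2452 = 2.51e+03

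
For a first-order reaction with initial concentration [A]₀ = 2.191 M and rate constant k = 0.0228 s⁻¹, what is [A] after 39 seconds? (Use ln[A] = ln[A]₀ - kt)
0.9005 M

ln[A] = ln[A]₀ - k·t = ln(2.191) - (0.0228)·(39) = 0.7844 - 0.8892 = -0.1048
[A] = e^(-0.1048) = 0.9005 M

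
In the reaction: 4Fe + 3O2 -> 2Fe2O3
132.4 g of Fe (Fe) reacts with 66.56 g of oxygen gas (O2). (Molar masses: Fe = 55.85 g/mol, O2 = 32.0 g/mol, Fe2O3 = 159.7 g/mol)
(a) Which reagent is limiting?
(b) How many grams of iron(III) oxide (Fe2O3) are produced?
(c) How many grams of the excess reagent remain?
(a) Fe, (b) 189.3 g, (c) 9.665 g

Moles of Fe = 132.4 g ÷ 55.85 g/mol = 2.37064 mol
Moles of O2 = 66.56 g ÷ 32.0 g/mol = 2.08 mol
Moles ÷ coefficient: Fe: 2.37064/4 = 0.5927, O2: 2.08/3 = 0.6933
(a) Fe has the smaller value, so Fe is the limiting reagent.
(b) Moles of Fe2O3 = 2.37064 mol Fe × (2/4) = 1.18532 mol; mass = 1.18532 mol × 159.7 g/mol = 189.3 g
(c) O2 consumed = 2.37064 × (3/4) = 1.77798 mol; remaining = 2.08 − 1.77798 = 0.302023 mol; mass = 0.302023 mol × 32.0 g/mol = 9.665 g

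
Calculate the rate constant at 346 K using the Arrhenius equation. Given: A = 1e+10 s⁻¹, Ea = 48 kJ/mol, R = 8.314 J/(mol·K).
5.67e+02 s⁻¹

k = A·exp(-Ea/(R·T)) = 1e+10·exp(-48000/(8.314·346)) = 1e+10·exp(-16.6861) = 1e+10·5.6665e-08 = 5.67e+02 s⁻¹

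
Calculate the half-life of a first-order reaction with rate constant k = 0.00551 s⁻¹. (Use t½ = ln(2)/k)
125.80 s

t½ = ln(2)/k = 0.6931/0.00551 = 125.80 s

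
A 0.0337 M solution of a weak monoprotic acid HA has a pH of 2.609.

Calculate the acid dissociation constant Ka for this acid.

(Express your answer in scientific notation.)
K_a = 1.94e-04

[H⁺] = 10^(−pH) = 10^(−2.609) = 2.460e-03 M. For HA ⇌ H⁺ + A⁻, Ka = x²/(C − x) = (2.460e-03)²/(0.0337 − 2.460e-03) = 1.94e-04.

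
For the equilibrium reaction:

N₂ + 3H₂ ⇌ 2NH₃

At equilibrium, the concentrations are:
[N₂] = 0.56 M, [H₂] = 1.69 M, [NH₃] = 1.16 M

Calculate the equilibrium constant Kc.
K_c = 0.4978

Kc = ([NH₃]^2) / ([N₂] × [H₂]^3)
   = ((1.16)^2) / ((0.56)·(1.69)^3)
   = 1.3456 / 2.703 = 0.4978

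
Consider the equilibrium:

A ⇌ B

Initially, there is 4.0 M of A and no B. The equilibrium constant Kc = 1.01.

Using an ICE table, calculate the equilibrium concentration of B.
[B] = 2.010 M

ICE: [A] = 4.0 − x, [B] = x.
Kc = x/(4.0 − x) = 1.01 ⇒ x = 1.01·4.0/(1 + 1.01) = 4.04/2.01 = 2.01.
[B] = x = 2.010 M.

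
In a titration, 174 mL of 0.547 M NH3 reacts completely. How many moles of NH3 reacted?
Moles = Molarity × Volume (L)
Moles = 0.547 M × 0.174 L = 0.09518 mol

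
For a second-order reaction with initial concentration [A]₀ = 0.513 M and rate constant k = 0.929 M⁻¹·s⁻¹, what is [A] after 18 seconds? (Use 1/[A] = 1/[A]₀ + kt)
0.0536 M

1/[A] = 1/[A]₀ + k·t = 1/0.513 + (0.929)·(18) = 1.9493 + 16.7220 = 18.6713
[A] = 1/18.6713 = 0.0536 M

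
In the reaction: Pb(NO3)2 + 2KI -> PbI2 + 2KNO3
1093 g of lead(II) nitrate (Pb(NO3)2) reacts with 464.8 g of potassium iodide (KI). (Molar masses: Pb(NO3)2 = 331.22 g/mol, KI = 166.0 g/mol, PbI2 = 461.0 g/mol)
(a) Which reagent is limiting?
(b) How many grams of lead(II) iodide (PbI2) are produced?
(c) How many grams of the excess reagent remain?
(a) KI, (b) 645.4 g, (c) 629.3 g

Moles of Pb(NO3)2 = 1093 g ÷ 331.22 g/mol = 3.29992 mol
Moles of KI = 464.8 g ÷ 166.0 g/mol = 2.8 mol
Moles ÷ coefficient: Pb(NO3)2: 3.29992/1 = 3.3, KI: 2.8/2 = 1.4
(a) KI has the smaller value, so KI is the limiting reagent.
(b) Moles of PbI2 = 2.8 mol KI × (1/2) = 1.4 mol; mass = 1.4 mol × 461.0 g/mol = 645.4 g
(c) Pb(NO3)2 consumed = 2.8 × (1/2) = 1.4 mol; remaining = 3.29992 − 1.4 = 1.89992 mol; mass = 1.89992 mol × 331.22 g/mol = 629.3 g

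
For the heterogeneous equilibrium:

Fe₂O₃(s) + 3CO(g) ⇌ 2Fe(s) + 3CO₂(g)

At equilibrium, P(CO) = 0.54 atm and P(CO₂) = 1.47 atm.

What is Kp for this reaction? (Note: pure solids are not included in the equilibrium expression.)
K_p = 20.173

Solids (Fe₂O₃, Fe) are excluded.
Kp = P(CO₂)³/P(CO)³ = (1.47)³/(0.54)³ = 3.177/0.1575 = 20.173.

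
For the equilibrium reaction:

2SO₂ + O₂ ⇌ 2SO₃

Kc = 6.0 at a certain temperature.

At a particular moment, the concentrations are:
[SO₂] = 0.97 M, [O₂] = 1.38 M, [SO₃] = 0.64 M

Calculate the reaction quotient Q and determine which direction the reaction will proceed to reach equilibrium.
Q = 0.315, Q < K, reaction proceeds forward (toward products)

Q = ([SO₃]^2) / ([SO₂]^2 × [O₂])
  = ((0.64)^2) / ((0.97)^2·(1.38)) = 0.4096/1.2984 = 0.3155
Since Q = 0.3155 < Kc = 6.0, the reaction proceeds forward (toward products) to reach equilibrium.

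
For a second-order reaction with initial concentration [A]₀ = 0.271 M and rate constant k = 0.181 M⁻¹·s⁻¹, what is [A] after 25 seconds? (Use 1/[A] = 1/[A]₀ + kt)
0.1217 M

1/[A] = 1/[A]₀ + k·t = 1/0.271 + (0.181)·(25) = 3.6900 + 4.5250 = 8.2150
[A] = 1/8.2150 = 0.1217 M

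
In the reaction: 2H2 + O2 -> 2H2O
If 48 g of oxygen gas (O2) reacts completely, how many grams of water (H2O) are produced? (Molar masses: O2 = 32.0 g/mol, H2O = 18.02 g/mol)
Moles of O2 = 48 g ÷ 32.0 g/mol = 1.5 mol
Mole ratio: 2 mol H2O / 1 mol O2
Moles of H2O = 1.5 × (2/1) = 3 mol
Mass of H2O = 3 mol × 18.02 g/mol = 54.06 g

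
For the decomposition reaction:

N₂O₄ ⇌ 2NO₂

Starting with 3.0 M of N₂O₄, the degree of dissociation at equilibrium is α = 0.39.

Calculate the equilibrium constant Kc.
K_c = 2.9921

x = α·[A]₀ = 0.39 × 3.0 = 1.17 M dissociated.
At eq: [N₂O₄] = 3.0 − 1.17 = 1.83 M; [NO₂] = 2x = 2.34 M.
Kc = [NO₂]²/[N₂O₄] = (2.34)²/1.83 = 2.992.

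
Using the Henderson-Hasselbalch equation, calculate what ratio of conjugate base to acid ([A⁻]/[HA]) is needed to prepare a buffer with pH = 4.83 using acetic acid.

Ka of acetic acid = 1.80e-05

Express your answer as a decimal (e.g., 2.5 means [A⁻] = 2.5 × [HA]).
[A⁻]/[HA] = 1.217

pKa = −log(1.80e-05) = 4.7447. pH = pKa + log([A⁻]/[HA]). 4.83 = 4.7447 + log(ratio). log(ratio) = 4.83 − 4.7447 = 0.0853. ratio = 10^(0.0853) = 1.217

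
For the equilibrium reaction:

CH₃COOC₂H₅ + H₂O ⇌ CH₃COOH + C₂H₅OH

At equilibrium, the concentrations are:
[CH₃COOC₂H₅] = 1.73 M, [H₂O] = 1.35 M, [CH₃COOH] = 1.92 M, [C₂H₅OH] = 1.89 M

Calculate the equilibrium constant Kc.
K_c = 1.5538

Kc = ([CH₃COOH] × [C₂H₅OH]) / ([CH₃COOC₂H₅] × [H₂O])
   = ((1.92)·(1.89)) / ((1.73)·(1.35))
   = 3.6288 / 2.3355 = 1.5538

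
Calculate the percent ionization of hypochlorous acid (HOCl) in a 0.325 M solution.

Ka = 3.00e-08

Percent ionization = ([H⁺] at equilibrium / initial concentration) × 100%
Percent ionization = 0.0304%

Let x = [H⁺]. Ka = x²/(C - x) ⇒ x² + (3.00e-08)x - (3.00e-08)(0.325) = 0. x = 9.8727e-05. Percent = (9.8727e-05/0.325) × 100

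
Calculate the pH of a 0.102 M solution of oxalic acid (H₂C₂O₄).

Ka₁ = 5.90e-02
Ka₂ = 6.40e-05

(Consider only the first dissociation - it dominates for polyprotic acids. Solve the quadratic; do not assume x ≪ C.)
pH = 1.27

x² + Ka₁·x − Ka₁·C = 0 with Ka₁ = 5.90e-02, C = 0.102.
x = (−Ka₁ + √(Ka₁² + 4·Ka₁·C))/2 = 5.3495e-02 M, so pH = 1.27.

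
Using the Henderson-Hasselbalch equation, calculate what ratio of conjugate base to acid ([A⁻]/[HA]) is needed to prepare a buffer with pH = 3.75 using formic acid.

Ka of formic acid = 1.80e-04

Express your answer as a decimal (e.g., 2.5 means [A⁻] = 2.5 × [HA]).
[A⁻]/[HA] = 1.012

pKa = −log(1.80e-04) = 3.7447. pH = pKa + log([A⁻]/[HA]). 3.75 = 3.7447 + log(ratio). log(ratio) = 3.75 − 3.7447 = 0.0053. ratio = 10^(0.0053) = 1.012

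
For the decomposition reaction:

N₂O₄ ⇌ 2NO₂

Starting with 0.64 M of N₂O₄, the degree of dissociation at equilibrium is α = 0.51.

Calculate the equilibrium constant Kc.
K_c = 1.3589

x = α·[A]₀ = 0.51 × 0.64 = 0.3264 M dissociated.
At eq: [N₂O₄] = 0.64 − 0.3264 = 0.3136 M; [NO₂] = 2x = 0.6528 M.
Kc = [NO₂]²/[N₂O₄] = (0.6528)²/0.3136 = 1.359.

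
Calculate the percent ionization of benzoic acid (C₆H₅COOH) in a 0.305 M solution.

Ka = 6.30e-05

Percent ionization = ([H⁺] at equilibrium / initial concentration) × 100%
Percent ionization = 1.43%

Let x = [H⁺]. Ka = x²/(C - x) ⇒ x² + (6.30e-05)x - (6.30e-05)(0.305) = 0. x = 4.3521e-03. Percent = (4.3521e-03/0.305) × 100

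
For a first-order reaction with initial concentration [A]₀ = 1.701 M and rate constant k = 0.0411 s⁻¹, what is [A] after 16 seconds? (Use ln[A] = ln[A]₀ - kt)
0.8813 M

ln[A] = ln[A]₀ - k·t = ln(1.701) - (0.0411)·(16) = 0.5312 - 0.6576 = -0.1264
[A] = e^(-0.1264) = 0.8813 M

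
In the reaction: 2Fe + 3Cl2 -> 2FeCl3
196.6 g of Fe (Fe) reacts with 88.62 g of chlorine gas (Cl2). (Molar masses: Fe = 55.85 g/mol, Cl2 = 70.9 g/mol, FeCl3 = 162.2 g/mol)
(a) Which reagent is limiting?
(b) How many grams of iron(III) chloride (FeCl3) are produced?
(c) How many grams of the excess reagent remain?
(a) Cl2, (b) 135.2 g, (c) 150.1 g

Moles of Fe = 196.6 g ÷ 55.85 g/mol = 3.52014 mol
Moles of Cl2 = 88.62 g ÷ 70.9 g/mol = 1.24993 mol
Moles ÷ coefficient: Fe: 3.52014/2 = 1.76, Cl2: 1.24993/3 = 0.4166
(a) Cl2 has the smaller value, so Cl2 is the limiting reagent.
(b) Moles of FeCl3 = 1.24993 mol Cl2 × (2/3) = 0.833286 mol; mass = 0.833286 mol × 162.2 g/mol = 135.2 g
(c) Fe consumed = 1.24993 × (2/3) = 0.833286 mol; remaining = 3.52014 − 0.833286 = 2.68686 mol; mass = 2.68686 mol × 55.85 g/mol = 150.1 g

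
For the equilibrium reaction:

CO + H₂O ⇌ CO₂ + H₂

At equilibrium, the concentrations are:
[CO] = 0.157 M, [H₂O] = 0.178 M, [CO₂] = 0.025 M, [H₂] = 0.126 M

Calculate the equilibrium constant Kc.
K_c = 0.1127

Kc = ([CO₂] × [H₂]) / ([CO] × [H₂O])
   = ((0.025)·(0.126)) / ((0.157)·(0.178))
   = 0.00315 / 0.027946 = 0.1127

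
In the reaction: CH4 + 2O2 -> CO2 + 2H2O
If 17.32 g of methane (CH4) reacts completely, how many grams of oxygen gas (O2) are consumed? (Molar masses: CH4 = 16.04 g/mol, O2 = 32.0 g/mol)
Moles of CH4 = 17.32 g ÷ 16.04 g/mol = 1.0798 mol
Mole ratio: 2 mol O2 / 1 mol CH4
Moles of O2 = 1.0798 × (2/1) = 2.1596 mol
Mass of O2 = 2.1596 mol × 32.0 g/mol = 69.11 g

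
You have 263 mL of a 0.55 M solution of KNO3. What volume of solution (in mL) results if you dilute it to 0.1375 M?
Using M₁V₁ = M₂V₂:
0.55 × 263 = 0.1375 × V₂
V₂ = (0.55 × 263) / 0.1375 = 1052 mL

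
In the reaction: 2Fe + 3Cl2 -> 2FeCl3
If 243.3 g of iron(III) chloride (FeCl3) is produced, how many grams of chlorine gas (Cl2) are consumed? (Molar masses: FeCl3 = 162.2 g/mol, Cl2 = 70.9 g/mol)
Moles of FeCl3 = 243.3 g ÷ 162.2 g/mol = 1.5 mol
Mole ratio: 3 mol Cl2 / 2 mol FeCl3
Moles of Cl2 = 1.5 × (3/2) = 2.25 mol
Mass of Cl2 = 2.25 mol × 70.9 g/mol = 159.5 g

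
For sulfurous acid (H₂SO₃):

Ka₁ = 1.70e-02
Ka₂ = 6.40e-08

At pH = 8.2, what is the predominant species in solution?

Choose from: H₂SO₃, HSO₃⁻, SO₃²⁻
SO₃²⁻

pKa1 = 1.77, pKa2 = 7.19. Each pKa is the crossover between adjacent species; pH = 8.2 lies in the region where SO₃²⁻ predominates.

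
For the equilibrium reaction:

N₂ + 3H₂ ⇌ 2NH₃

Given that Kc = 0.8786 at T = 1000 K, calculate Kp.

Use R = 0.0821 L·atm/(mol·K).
K_p = 1.30e-04

Δn = (moles gaseous products) − (moles gaseous reactants) = -2
T = 1000 K; RT = 0.0821 × 1000 = 82.1
Kp = Kc·(RT)^Δn = 0.8786 × (82.1)^-2 = 0.8786 × 0.000148359 = 1.30e-04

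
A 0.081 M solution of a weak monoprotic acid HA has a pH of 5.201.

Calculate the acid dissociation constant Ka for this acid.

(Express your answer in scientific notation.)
K_a = 4.89e-10

[H⁺] = 10^(−pH) = 10^(−5.201) = 6.295e-06 M. For HA ⇌ H⁺ + A⁻, Ka = x²/(C − x) = (6.295e-06)²/(0.081 − 6.295e-06) = 4.89e-10.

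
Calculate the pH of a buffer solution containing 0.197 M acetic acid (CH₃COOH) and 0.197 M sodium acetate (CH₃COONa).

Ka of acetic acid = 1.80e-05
pH = 4.74

pKa = -log(1.80e-05) = 4.74. pH = pKa + log([A⁻]/[HA]) = 4.74 + log(0.197/0.197)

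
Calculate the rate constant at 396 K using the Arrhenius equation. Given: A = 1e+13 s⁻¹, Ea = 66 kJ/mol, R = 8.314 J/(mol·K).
1.97e+04 s⁻¹

k = A·exp(-Ea/(R·T)) = 1e+13·exp(-66000/(8.314·396)) = 1e+13·exp(-20.0465) = 1e+13·1.9675e-09 = 1.97e+04 s⁻¹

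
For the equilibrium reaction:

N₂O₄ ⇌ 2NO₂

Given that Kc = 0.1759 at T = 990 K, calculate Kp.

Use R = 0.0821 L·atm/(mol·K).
K_p = 14.2970

Δn = (moles gaseous products) − (moles gaseous reactants) = 1
T = 990 K; RT = 0.0821 × 990 = 81.279
Kp = Kc·(RT)^Δn = 0.1759 × (81.279)^1 = 0.1759 × 81.279 = 14.2970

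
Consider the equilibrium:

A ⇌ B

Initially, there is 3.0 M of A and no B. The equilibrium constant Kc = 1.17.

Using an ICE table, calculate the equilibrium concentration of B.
[B] = 1.618 M

ICE: [A] = 3.0 − x, [B] = x.
Kc = x/(3.0 − x) = 1.17 ⇒ x = 1.17·3.0/(1 + 1.17) = 3.51/2.17 = 1.618.
[B] = x = 1.618 M.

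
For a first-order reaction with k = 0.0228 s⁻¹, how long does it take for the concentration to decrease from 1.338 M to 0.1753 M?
89.14 s

From ln[A] = ln[A]₀ - k·t: t = ln([A]₀/[A])/k = ln(1.338/0.1753)/0.0228 = ln(7.6326)/0.0228 = 2.0324/0.0228 = 89.14 s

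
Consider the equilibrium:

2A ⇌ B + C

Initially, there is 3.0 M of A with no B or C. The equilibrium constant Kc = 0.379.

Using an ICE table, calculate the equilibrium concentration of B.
[B] = 0.828 M

ICE: [A] = 3.0 − 2x, [B] = [C] = x.
Kc = x²/(3.0 − 2x)² = 0.379 ⇒ √Kc = x/(3.0 − 2x).
x = √0.379·3.0/(1 + 2√0.379) = 0.61563·3.0/2.2313 = 0.82773.
[B] = x = 0.828 M.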